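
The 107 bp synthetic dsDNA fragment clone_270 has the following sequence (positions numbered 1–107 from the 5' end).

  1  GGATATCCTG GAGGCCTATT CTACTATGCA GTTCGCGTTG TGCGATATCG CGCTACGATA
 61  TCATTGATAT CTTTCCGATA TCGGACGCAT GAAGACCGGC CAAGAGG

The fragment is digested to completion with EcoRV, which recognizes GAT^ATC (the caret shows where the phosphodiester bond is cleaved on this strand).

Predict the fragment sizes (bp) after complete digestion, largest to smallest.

EcoRV sites (GATATC) start at positions 2, 44, 57, 66, 77.
EcoRV cuts after base 3 of each site, so after positions 4, 46, 59, 68, 79.
Linear molecule, 5 cuts → 6 fragments:
  1–4 → 4 bp
  5–46 → 42 bp
  47–59 → 13 bp
  60–68 → 9 bp
  69–79 → 11 bp
  80–107 → 28 bp
Sorted largest to smallest: 42, 28, 13, 11, 9, 4 bp.

42, 28, 13, 11, 9, 4 bp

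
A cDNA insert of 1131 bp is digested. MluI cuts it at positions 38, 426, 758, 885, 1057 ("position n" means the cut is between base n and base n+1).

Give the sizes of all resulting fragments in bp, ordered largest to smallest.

Linear molecule, 5 cuts → 6 fragments:
  38 − 0 = 38 bp
  426 − 38 = 388 bp
  758 − 426 = 332 bp
  885 − 758 = 127 bp
  1057 − 885 = 172 bp
  1131 − 1057 = 74 bp
Sorted largest to smallest: 388, 332, 172, 127, 74, 38 bp.

388, 332, 172, 127, 74, 38 bp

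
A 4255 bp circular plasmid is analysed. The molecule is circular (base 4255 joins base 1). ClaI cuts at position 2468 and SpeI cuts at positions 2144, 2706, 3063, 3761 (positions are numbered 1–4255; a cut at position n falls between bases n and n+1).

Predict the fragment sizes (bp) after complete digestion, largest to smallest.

Combined cut positions (sorted): 2144, 2468, 2706, 3063, 3761.
Circular molecule, 5 cuts → 5 fragments:
  2468 − 2144 = 324 bp
  2706 − 2468 = 238 bp
  3063 − 2706 = 357 bp
  3761 − 3063 = 698 bp
  wrap: 4255 − 3761 + 2144 = 2638 bp
Sorted largest to smallest: 2638, 698, 357, 324, 238 bp.

2638, 698, 357, 324, 238 bp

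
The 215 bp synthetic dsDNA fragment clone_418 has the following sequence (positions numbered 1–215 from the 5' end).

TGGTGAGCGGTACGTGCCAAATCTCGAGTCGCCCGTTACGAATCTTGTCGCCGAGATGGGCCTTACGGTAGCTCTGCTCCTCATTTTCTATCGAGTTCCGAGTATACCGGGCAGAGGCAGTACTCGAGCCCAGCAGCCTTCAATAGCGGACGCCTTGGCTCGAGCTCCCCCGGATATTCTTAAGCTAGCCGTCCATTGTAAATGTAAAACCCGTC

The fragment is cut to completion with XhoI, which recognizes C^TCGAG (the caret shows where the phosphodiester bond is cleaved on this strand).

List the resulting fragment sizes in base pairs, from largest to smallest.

XhoI sites (CTCGAG) start at positions 23, 123, 159.
XhoI cuts after the first base of each site, so after positions 23, 123, 159.
Linear molecule, 3 cuts → 4 fragments:
  1–23 → 23 bp
  24–123 → 100 bp
  124–159 → 36 bp
  160–215 → 56 bp
Sorted largest to smallest: 100, 56, 36, 23 bp.

100, 56, 36, 23 bp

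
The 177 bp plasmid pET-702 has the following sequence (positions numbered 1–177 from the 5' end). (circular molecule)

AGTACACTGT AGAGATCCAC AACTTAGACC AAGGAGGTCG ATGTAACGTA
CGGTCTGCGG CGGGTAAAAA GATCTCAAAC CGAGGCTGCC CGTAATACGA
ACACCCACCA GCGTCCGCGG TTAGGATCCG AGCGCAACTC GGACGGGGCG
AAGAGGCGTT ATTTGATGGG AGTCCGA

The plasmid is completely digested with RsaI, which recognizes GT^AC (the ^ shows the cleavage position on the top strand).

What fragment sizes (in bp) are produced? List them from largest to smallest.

131, 46 bp

RsaI sites (GTAC) start at positions 2, 48.
RsaI cuts after base 2 of each site, so after positions 3, 49.
Circular molecule, 2 cuts → 2 fragments:
  4–49 → 46 bp
  50–177 then 1–3 → 128 + 3 = 131 bp
Sorted largest to smallest: 131, 46 bp.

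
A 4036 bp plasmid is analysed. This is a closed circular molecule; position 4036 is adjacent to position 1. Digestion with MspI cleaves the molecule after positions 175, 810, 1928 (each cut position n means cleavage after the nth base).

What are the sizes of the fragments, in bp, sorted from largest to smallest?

Circular molecule, 3 cuts → 3 fragments:
  810 − 175 = 635 bp
  1928 − 810 = 1118 bp
  wrap: 4036 − 1928 + 175 = 2283 bp
Sorted largest to smallest: 2283, 1118, 635 bp.

2283, 1118, 635 bp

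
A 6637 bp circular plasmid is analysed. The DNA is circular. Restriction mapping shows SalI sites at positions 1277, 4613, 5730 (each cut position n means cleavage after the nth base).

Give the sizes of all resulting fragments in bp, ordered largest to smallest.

3336, 2184, 1117 bp

Circular molecule, 3 cuts → 3 fragments:
  4613 − 1277 = 3336 bp
  5730 − 4613 = 1117 bp
  wrap: 6637 − 5730 + 1277 = 2184 bp
Sorted largest to smallest: 3336, 2184, 1117 bp.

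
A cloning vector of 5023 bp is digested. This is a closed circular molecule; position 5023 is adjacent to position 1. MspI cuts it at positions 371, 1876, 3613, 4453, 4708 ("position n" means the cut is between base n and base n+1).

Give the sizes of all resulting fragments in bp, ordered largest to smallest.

Circular molecule, 5 cuts → 5 fragments:
  1876 − 371 = 1505 bp
  3613 − 1876 = 1737 bp
  4453 − 3613 = 840 bp
  4708 − 4453 = 255 bp
  wrap: 5023 − 4708 + 371 = 686 bp
Sorted largest to smallest: 1737, 1505, 840, 686, 255 bp.

1737, 1505, 840, 686, 255 bp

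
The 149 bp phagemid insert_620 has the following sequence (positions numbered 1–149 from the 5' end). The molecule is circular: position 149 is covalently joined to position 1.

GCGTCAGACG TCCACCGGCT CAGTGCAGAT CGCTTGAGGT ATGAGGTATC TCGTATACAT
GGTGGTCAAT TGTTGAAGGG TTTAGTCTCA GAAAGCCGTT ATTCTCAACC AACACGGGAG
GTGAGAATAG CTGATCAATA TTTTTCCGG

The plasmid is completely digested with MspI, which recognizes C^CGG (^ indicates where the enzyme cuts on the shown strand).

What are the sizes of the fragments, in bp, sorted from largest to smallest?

MspI sites (CCGG) start at positions 15, 146.
MspI cuts after the first base of each site, so after positions 15, 146.
Circular molecule, 2 cuts → 2 fragments:
  16–146 → 131 bp
  147–149 then 1–15 → 3 + 15 = 18 bp
Sorted largest to smallest: 131, 18 bp.

131, 18 bp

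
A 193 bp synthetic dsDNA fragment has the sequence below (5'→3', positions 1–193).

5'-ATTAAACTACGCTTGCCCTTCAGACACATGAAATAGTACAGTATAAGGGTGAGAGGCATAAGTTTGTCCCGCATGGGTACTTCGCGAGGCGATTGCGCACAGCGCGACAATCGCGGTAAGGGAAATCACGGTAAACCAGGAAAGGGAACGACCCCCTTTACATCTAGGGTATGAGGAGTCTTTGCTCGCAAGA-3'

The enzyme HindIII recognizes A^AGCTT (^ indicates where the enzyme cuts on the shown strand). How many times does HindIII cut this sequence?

0

No occurrence of AAGCTT is present in the sequence.
HindIII does not cut: 0 sites.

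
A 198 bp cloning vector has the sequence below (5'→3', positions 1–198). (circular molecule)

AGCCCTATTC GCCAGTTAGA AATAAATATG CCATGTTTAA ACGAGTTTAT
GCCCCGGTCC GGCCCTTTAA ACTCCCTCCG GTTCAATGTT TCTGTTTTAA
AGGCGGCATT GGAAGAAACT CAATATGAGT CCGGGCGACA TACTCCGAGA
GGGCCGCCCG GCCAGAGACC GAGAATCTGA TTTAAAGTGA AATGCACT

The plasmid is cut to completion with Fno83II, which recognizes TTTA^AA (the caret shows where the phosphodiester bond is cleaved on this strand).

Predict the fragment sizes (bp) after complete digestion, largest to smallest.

Fno83II sites (TTTAAA) start at positions 36, 66, 96, 181.
Fno83II cuts after base 4 of each site, so after positions 39, 69, 99, 184.
Circular molecule, 4 cuts → 4 fragments:
  40–69 → 30 bp
  70–99 → 30 bp
  100–184 → 85 bp
  185–198 then 1–39 → 14 + 39 = 53 bp
Sorted largest to smallest: 85, 53, 30, 30 bp.

85, 53, 30, 30 bp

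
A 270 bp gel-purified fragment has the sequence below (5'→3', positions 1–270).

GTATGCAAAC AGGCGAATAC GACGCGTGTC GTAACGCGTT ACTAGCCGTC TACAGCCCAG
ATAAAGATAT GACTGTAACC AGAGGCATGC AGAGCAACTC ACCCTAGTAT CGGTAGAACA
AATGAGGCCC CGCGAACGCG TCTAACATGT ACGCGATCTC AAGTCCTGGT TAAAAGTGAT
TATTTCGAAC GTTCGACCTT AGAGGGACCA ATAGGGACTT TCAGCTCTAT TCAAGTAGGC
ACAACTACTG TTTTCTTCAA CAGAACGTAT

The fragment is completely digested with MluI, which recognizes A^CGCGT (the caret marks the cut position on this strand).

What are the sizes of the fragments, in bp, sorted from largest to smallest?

134, 102, 22, 12 bp

MluI sites (ACGCGT) start at positions 22, 34, 136.
MluI cuts after the first base of each site, so after positions 22, 34, 136.
Linear molecule, 3 cuts → 4 fragments:
  1–22 → 22 bp
  23–34 → 12 bp
  35–136 → 102 bp
  137–270 → 134 bp
Sorted largest to smallest: 134, 102, 22, 12 bp.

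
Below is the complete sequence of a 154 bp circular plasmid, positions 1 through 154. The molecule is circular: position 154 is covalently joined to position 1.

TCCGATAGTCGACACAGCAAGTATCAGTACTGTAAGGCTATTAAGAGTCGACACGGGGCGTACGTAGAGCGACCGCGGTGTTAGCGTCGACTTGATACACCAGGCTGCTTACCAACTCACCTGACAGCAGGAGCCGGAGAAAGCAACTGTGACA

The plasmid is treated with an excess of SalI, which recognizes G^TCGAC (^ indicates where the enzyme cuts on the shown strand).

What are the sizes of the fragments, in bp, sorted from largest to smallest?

76, 39, 39 bp

SalI sites (GTCGAC) start at positions 8, 47, 86.
SalI cuts after the first base of each site, so after positions 8, 47, 86.
Circular molecule, 3 cuts → 3 fragments:
  9–47 → 39 bp
  48–86 → 39 bp
  87–154 then 1–8 → 68 + 8 = 76 bp
Sorted largest to smallest: 76, 39, 39 bp.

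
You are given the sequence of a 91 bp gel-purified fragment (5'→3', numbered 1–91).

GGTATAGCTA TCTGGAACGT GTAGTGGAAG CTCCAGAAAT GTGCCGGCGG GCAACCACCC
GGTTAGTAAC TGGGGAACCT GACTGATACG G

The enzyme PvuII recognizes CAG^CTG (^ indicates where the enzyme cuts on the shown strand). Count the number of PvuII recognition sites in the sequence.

0

No occurrence of CAGCTG is present in the sequence.
PvuII does not cut: 0 sites.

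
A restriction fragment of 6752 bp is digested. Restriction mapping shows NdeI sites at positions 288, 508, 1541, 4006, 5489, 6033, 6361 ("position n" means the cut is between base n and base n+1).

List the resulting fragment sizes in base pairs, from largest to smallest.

2465, 1483, 1033, 544, 391, 328, 288, 220 bp

Linear molecule, 7 cuts → 8 fragments:
  288 − 0 = 288 bp
  508 − 288 = 220 bp
  1541 − 508 = 1033 bp
  4006 − 1541 = 2465 bp
  5489 − 4006 = 1483 bp
  6033 − 5489 = 544 bp
  6361 − 6033 = 328 bp
  6752 − 6361 = 391 bp
Sorted largest to smallest: 2465, 1483, 1033, 544, 391, 328, 288, 220 bp.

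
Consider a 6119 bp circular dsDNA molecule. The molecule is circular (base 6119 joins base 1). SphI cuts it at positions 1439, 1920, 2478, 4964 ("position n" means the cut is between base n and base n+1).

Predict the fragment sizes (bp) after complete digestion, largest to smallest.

2594, 2486, 558, 481 bp

Circular molecule, 4 cuts → 4 fragments:
  1920 − 1439 = 481 bp
  2478 − 1920 = 558 bp
  4964 − 2478 = 2486 bp
  wrap: 6119 − 4964 + 1439 = 2594 bp
Sorted largest to smallest: 2594, 2486, 558, 481 bp.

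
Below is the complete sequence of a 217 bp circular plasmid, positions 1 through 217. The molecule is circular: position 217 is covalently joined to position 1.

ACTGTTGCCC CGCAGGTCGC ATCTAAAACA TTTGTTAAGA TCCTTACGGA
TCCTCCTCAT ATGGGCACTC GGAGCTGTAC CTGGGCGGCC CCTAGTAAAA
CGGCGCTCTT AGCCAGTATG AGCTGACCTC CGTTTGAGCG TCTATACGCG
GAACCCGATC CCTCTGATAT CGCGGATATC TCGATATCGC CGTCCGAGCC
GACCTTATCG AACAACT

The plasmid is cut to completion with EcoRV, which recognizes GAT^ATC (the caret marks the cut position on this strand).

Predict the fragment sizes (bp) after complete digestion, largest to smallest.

EcoRV sites (GATATC) start at positions 166, 175, 183.
EcoRV cuts after base 3 of each site, so after positions 168, 177, 185.
Circular molecule, 3 cuts → 3 fragments:
  169–177 → 9 bp
  178–185 → 8 bp
  186–217 then 1–168 → 32 + 168 = 200 bp
Sorted largest to smallest: 200, 9, 8 bp.

200, 9, 8 bp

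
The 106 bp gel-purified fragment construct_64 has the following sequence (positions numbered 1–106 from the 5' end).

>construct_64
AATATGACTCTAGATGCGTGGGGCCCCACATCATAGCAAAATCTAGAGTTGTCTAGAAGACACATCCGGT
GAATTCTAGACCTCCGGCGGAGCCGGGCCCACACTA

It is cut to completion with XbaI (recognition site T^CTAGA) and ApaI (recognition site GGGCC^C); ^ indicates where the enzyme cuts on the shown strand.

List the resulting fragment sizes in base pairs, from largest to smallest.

XbaI sites (TCTAGA) start at positions 9, 42, 52, 75.
XbaI cuts after the first base of each site, so after positions 9, 42, 52, 75.
ApaI sites (GGGCCC) start at positions 21, 95.
ApaI cuts after base 5 of each site (before the last base), so after positions 25, 99.
Combined cut positions: 9, 25, 42, 52, 75, 99.
Linear molecule, 6 cuts → 7 fragments:
  1–9 → 9 bp
  10–25 → 16 bp
  26–42 → 17 bp
  43–52 → 10 bp
  53–75 → 23 bp
  76–99 → 24 bp
  100–106 → 7 bp
Sorted largest to smallest: 24, 23, 17, 16, 10, 9, 7 bp.

24, 23, 17, 16, 10, 9, 7 bp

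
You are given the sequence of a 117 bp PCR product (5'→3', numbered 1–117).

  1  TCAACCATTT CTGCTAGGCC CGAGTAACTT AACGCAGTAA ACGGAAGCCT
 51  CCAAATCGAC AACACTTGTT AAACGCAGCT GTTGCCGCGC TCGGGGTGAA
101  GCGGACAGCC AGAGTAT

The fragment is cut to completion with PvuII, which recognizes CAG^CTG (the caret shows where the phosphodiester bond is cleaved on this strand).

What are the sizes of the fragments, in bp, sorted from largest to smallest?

The PvuII site (CAGCTG) starts at position 76.
PvuII cuts after base 3 of each site, so after position 78.
Linear molecule, 1 cut → 2 fragments:
  1–78 → 78 bp
  79–117 → 39 bp
Sorted largest to smallest: 78, 39 bp.

78, 39 bp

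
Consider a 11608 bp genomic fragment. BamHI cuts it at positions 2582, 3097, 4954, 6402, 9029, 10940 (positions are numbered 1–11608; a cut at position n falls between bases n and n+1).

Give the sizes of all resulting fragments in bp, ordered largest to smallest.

2627, 2582, 1911, 1857, 1448, 668, 515 bp

Linear molecule, 6 cuts → 7 fragments:
  2582 − 0 = 2582 bp
  3097 − 2582 = 515 bp
  4954 − 3097 = 1857 bp
  6402 − 4954 = 1448 bp
  9029 − 6402 = 2627 bp
  10940 − 9029 = 1911 bp
  11608 − 10940 = 668 bp
Sorted largest to smallest: 2627, 2582, 1911, 1857, 1448, 668, 515 bp.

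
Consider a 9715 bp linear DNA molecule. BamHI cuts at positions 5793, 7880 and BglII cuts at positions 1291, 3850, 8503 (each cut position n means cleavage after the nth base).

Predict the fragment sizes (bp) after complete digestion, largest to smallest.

2559, 2087, 1943, 1291, 1212, 623 bp

Combined cut positions (sorted): 1291, 3850, 5793, 7880, 8503.
Linear molecule, 5 cuts → 6 fragments:
  1291 − 0 = 1291 bp
  3850 − 1291 = 2559 bp
  5793 − 3850 = 1943 bp
  7880 − 5793 = 2087 bp
  8503 − 7880 = 623 bp
  9715 − 8503 = 1212 bp
Sorted largest to smallest: 2559, 2087, 1943, 1291, 1212, 623 bp.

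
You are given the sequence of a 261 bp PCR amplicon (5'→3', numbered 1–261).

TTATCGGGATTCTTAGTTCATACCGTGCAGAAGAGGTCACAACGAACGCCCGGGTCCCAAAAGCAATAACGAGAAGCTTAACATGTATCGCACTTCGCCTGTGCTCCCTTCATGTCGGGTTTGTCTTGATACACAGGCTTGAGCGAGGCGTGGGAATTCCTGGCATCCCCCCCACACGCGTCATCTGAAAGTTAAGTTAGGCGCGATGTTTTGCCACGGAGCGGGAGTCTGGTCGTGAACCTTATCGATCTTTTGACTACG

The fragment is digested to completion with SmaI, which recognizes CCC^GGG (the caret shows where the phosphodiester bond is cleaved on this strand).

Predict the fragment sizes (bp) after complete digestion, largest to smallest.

The SmaI site (CCCGGG) starts at position 49.
SmaI cuts after base 3 of each site, so after position 51.
Linear molecule, 1 cut → 2 fragments:
  1–51 → 51 bp
  52–261 → 210 bp
Sorted largest to smallest: 210, 51 bp.

210, 51 bp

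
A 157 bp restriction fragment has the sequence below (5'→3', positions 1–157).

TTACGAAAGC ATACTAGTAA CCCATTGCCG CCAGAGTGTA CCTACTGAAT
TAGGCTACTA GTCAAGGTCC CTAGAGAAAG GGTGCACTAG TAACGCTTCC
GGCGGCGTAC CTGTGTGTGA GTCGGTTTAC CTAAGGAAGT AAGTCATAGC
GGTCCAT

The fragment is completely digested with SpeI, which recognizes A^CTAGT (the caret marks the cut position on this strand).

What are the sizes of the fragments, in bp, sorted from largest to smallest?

71, 44, 29, 13 bp

SpeI sites (ACTAGT) start at positions 13, 57, 86.
SpeI cuts after the first base of each site, so after positions 13, 57, 86.
Linear molecule, 3 cuts → 4 fragments:
  1–13 → 13 bp
  14–57 → 44 bp
  58–86 → 29 bp
  87–157 → 71 bp
Sorted largest to smallest: 71, 44, 29, 13 bp.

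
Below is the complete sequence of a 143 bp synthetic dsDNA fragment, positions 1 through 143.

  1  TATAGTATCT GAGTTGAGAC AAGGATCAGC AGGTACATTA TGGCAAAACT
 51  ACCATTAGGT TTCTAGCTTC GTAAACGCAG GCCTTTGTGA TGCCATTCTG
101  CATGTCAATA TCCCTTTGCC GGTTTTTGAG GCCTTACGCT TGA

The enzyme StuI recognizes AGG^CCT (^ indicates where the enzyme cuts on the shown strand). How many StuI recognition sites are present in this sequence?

2

AGGCCT occurs starting at positions 79, 129.
StuI cuts at 2 sites.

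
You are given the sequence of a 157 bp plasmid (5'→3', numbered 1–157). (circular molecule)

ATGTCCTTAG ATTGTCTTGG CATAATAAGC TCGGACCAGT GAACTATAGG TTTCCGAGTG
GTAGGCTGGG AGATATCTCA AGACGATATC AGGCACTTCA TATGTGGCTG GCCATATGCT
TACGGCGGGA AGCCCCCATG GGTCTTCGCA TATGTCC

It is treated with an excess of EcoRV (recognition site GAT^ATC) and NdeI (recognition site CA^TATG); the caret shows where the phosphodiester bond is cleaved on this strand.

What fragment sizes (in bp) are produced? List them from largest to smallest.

81, 36, 14, 13, 13 bp

EcoRV sites (GATATC) start at positions 72, 85.
EcoRV cuts after base 3 of each site, so after positions 74, 87.
NdeI sites (CATATG) start at positions 99, 113, 149.
NdeI cuts after base 2 of each site, so after positions 100, 114, 150.
Combined cut positions: 74, 87, 100, 114, 150.
Circular molecule, 5 cuts → 5 fragments:
  75–87 → 13 bp
  88–100 → 13 bp
  101–114 → 14 bp
  115–150 → 36 bp
  151–157 then 1–74 → 7 + 74 = 81 bp
Sorted largest to smallest: 81, 36, 14, 13, 13 bp.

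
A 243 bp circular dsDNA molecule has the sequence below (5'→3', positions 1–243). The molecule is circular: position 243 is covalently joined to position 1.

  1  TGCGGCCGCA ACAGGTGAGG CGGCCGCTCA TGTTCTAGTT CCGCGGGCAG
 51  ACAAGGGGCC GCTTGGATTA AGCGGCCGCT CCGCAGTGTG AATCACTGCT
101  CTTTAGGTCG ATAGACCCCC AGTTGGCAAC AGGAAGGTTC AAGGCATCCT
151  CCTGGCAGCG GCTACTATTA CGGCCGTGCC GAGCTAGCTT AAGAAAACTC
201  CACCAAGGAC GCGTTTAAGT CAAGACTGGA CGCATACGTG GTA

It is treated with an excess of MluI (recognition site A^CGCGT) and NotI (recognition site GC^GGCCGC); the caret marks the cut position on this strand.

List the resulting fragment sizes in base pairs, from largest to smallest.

136, 52, 37, 18 bp

The MluI site (ACGCGT) starts at position 209.
MluI cuts after the first base of each site, so after position 209.
NotI sites (GCGGCCGC) start at positions 2, 20, 72.
NotI cuts after base 2 of each site, so after positions 3, 21, 73.
Combined cut positions: 3, 21, 73, 209.
Circular molecule, 4 cuts → 4 fragments:
  4–21 → 18 bp
  22–73 → 52 bp
  74–209 → 136 bp
  210–243 then 1–3 → 34 + 3 = 37 bp
Sorted largest to smallest: 136, 52, 37, 18 bp.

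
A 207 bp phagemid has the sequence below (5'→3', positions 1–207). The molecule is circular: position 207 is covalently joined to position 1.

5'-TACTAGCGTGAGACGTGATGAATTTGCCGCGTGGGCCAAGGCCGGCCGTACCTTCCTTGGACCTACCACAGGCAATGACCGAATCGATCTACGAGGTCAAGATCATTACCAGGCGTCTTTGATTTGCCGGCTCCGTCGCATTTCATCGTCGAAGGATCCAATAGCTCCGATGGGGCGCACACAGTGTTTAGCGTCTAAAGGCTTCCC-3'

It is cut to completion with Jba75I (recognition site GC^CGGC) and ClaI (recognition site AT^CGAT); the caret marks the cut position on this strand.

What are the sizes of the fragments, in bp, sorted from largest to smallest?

Jba75I sites (GCCGGC) start at positions 41, 126.
Jba75I cuts after base 2 of each site, so after positions 42, 127.
The ClaI site (ATCGAT) starts at position 83.
ClaI cuts after base 2 of each site, so after position 84.
Combined cut positions: 42, 84, 127.
Circular molecule, 3 cuts → 3 fragments:
  43–84 → 42 bp
  85–127 → 43 bp
  128–207 then 1–42 → 80 + 42 = 122 bp
Sorted largest to smallest: 122, 43, 42 bp.

122, 43, 42 bp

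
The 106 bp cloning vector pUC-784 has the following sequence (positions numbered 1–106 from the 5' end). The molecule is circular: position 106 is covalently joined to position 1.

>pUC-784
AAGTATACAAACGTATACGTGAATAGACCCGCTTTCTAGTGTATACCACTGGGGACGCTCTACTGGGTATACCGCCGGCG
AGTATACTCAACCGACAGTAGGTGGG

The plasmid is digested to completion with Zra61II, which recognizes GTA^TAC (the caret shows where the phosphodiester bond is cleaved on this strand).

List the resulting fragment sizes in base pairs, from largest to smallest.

Zra61II sites (GTATAC) start at positions 3, 13, 41, 67, 82.
Zra61II cuts after base 3 of each site, so after positions 5, 15, 43, 69, 84.
Circular molecule, 5 cuts → 5 fragments:
  6–15 → 10 bp
  16–43 → 28 bp
  44–69 → 26 bp
  70–84 → 15 bp
  85–106 then 1–5 → 22 + 5 = 27 bp
Sorted largest to smallest: 28, 27, 26, 15, 10 bp.

28, 27, 26, 15, 10 bp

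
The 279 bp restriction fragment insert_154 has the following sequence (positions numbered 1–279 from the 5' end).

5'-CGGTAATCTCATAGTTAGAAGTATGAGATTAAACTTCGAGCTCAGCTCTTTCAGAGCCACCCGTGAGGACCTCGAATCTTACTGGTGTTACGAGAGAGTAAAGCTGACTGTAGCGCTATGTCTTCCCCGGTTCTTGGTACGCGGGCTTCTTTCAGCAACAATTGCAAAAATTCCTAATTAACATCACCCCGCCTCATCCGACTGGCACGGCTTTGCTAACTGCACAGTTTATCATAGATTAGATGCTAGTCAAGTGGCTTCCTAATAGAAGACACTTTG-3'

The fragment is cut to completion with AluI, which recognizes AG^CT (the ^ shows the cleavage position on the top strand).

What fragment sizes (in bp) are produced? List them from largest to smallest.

AluI sites (AGCT) start at positions 39, 44, 102.
AluI cuts after base 2 of each site, so after positions 40, 45, 103.
Linear molecule, 3 cuts → 4 fragments:
  1–40 → 40 bp
  41–45 → 5 bp
  46–103 → 58 bp
  104–279 → 176 bp
Sorted largest to smallest: 176, 58, 40, 5 bp.

176, 58, 40, 5 bp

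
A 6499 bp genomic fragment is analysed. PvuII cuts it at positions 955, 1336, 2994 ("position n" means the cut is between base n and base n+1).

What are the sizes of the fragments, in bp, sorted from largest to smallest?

Linear molecule, 3 cuts → 4 fragments:
  955 − 0 = 955 bp
  1336 − 955 = 381 bp
  2994 − 1336 = 1658 bp
  6499 − 2994 = 3505 bp
Sorted largest to smallest: 3505, 1658, 955, 381 bp.

3505, 1658, 955, 381 bp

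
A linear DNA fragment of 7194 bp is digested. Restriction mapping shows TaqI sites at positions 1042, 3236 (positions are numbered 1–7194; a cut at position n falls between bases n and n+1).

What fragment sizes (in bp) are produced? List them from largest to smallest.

3958, 2194, 1042 bp

Linear molecule, 2 cuts → 3 fragments:
  1042 − 0 = 1042 bp
  3236 − 1042 = 2194 bp
  7194 − 3236 = 3958 bp
Sorted largest to smallest: 3958, 2194, 1042 bp.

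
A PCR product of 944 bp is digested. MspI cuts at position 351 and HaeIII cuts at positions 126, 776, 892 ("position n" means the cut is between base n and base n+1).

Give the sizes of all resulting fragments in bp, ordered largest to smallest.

425, 225, 126, 116, 52 bp

Combined cut positions (sorted): 126, 351, 776, 892.
Linear molecule, 4 cuts → 5 fragments:
  126 − 0 = 126 bp
  351 − 126 = 225 bp
  776 − 351 = 425 bp
  892 − 776 = 116 bp
  944 − 892 = 52 bp
Sorted largest to smallest: 425, 225, 126, 116, 52 bp.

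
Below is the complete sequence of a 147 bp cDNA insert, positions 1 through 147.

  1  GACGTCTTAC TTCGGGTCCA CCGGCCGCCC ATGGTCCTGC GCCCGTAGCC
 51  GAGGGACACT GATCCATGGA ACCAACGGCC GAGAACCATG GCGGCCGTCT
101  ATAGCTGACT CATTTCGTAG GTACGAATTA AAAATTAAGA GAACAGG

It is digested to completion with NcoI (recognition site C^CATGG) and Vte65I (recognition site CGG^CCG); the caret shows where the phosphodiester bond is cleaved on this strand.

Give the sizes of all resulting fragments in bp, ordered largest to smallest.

NcoI sites (CCATGG) start at positions 29, 64, 86.
NcoI cuts after the first base of each site, so after positions 29, 64, 86.
Vte65I sites (CGGCCG) start at positions 22, 76, 92.
Vte65I cuts after base 3 of each site, so after positions 24, 78, 94.
Combined cut positions: 24, 29, 64, 78, 86, 94.
Linear molecule, 6 cuts → 7 fragments:
  1–24 → 24 bp
  25–29 → 5 bp
  30–64 → 35 bp
  65–78 → 14 bp
  79–86 → 8 bp
  87–94 → 8 bp
  95–147 → 53 bp
Sorted largest to smallest: 53, 35, 24, 14, 8, 8, 5 bp.

53, 35, 24, 14, 8, 8, 5 bp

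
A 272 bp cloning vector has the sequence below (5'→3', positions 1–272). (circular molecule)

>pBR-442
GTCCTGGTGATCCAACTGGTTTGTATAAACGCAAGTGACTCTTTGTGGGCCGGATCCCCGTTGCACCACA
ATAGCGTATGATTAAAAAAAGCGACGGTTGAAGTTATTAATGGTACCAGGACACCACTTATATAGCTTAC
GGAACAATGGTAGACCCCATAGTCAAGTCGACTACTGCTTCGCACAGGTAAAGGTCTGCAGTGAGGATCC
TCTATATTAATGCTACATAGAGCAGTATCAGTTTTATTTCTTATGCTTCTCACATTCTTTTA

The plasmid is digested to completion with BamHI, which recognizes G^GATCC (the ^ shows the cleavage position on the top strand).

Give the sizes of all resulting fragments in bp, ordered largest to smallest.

153, 119 bp

BamHI sites (GGATCC) start at positions 52, 205.
BamHI cuts after the first base of each site, so after positions 52, 205.
Circular molecule, 2 cuts → 2 fragments:
  53–205 → 153 bp
  206–272 then 1–52 → 67 + 52 = 119 bp
Sorted largest to smallest: 153, 119 bp.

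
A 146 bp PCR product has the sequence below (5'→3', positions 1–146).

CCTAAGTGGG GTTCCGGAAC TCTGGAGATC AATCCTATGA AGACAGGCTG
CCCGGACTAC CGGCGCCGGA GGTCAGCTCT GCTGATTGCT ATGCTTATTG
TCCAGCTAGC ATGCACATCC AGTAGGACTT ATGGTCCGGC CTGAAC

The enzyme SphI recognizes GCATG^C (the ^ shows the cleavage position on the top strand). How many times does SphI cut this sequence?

GCATGC occurs starting at position 109.
SphI cuts at 1 site.

1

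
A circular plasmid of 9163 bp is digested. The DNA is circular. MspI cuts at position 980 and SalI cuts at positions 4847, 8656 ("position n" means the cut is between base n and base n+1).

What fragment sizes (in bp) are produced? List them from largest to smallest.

Combined cut positions (sorted): 980, 4847, 8656.
Circular molecule, 3 cuts → 3 fragments:
  4847 − 980 = 3867 bp
  8656 − 4847 = 3809 bp
  wrap: 9163 − 8656 + 980 = 1487 bp
Sorted largest to smallest: 3867, 3809, 1487 bp.

3867, 3809, 1487 bp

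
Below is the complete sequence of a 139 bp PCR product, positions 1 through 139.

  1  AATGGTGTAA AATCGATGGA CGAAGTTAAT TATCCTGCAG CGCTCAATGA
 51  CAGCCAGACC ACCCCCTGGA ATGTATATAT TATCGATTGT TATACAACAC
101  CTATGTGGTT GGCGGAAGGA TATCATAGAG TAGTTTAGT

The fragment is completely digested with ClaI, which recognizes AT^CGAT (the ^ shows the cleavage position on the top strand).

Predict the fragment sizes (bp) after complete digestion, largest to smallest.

ClaI sites (ATCGAT) start at positions 12, 82.
ClaI cuts after base 2 of each site, so after positions 13, 83.
Linear molecule, 2 cuts → 3 fragments:
  1–13 → 13 bp
  14–83 → 70 bp
  84–139 → 56 bp
Sorted largest to smallest: 70, 56, 13 bp.

70, 56, 13 bp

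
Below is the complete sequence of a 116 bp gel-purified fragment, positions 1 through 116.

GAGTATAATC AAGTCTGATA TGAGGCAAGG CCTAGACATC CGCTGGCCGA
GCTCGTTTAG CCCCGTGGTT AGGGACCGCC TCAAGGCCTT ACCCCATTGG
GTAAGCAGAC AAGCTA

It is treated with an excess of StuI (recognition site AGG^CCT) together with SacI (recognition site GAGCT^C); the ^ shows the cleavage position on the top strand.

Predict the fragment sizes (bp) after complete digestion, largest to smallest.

StuI sites (AGGCCT) start at positions 28, 84.
StuI cuts after base 3 of each site, so after positions 30, 86.
The SacI site (GAGCTC) starts at position 49.
SacI cuts after base 5 of each site (before the last base), so after position 53.
Combined cut positions: 30, 53, 86.
Linear molecule, 3 cuts → 4 fragments:
  1–30 → 30 bp
  31–53 → 23 bp
  54–86 → 33 bp
  87–116 → 30 bp
Sorted largest to smallest: 33, 30, 30, 23 bp.

33, 30, 30, 23 bp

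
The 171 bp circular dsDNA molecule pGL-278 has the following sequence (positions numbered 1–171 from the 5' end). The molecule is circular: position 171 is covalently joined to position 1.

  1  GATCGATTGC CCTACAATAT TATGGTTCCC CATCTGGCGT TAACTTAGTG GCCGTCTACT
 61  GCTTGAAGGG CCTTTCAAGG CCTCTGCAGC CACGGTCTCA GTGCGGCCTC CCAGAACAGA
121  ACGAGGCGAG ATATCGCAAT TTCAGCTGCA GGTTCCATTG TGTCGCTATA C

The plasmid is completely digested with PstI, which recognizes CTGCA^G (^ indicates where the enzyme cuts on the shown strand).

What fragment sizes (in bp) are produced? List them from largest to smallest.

PstI sites (CTGCAG) start at positions 84, 146.
PstI cuts after base 5 of each site (before the last base), so after positions 88, 150.
Circular molecule, 2 cuts → 2 fragments:
  89–150 → 62 bp
  151–171 then 1–88 → 21 + 88 = 109 bp
Sorted largest to smallest: 109, 62 bp.

109, 62 bp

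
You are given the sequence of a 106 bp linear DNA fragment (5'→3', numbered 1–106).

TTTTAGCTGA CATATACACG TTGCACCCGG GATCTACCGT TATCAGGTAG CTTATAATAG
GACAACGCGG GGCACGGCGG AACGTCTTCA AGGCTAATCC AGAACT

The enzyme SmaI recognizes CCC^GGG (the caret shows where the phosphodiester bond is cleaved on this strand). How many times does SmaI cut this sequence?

CCCGGG occurs starting at position 26.
SmaI cuts at 1 site.

1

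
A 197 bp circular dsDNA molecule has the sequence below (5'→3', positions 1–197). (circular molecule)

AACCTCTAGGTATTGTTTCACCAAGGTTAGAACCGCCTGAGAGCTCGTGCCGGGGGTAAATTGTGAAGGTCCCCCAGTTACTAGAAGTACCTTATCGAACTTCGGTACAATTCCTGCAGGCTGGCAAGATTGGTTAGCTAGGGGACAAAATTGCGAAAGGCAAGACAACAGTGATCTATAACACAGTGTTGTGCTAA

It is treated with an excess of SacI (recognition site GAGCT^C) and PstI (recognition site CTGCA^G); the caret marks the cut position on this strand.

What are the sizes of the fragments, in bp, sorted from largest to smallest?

The SacI site (GAGCTC) starts at position 41.
SacI cuts after base 5 of each site (before the last base), so after position 45.
The PstI site (CTGCAG) starts at position 114.
PstI cuts after base 5 of each site (before the last base), so after position 118.
Combined cut positions: 45, 118.
Circular molecule, 2 cuts → 2 fragments:
  46–118 → 73 bp
  119–197 then 1–45 → 79 + 45 = 124 bp
Sorted largest to smallest: 124, 73 bp.

124, 73 bp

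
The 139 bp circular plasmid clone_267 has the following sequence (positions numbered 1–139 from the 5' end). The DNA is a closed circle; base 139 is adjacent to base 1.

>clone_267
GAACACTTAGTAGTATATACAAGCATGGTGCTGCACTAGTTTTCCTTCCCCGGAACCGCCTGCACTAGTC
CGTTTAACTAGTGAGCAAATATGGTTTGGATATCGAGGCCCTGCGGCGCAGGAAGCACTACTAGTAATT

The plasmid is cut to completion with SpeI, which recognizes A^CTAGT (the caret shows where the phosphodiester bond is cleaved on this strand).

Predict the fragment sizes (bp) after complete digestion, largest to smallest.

SpeI sites (ACTAGT) start at positions 35, 64, 77, 130.
SpeI cuts after the first base of each site, so after positions 35, 64, 77, 130.
Circular molecule, 4 cuts → 4 fragments:
  36–64 → 29 bp
  65–77 → 13 bp
  78–130 → 53 bp
  131–139 then 1–35 → 9 + 35 = 44 bp
Sorted largest to smallest: 53, 44, 29, 13 bp.

53, 44, 29, 13 bp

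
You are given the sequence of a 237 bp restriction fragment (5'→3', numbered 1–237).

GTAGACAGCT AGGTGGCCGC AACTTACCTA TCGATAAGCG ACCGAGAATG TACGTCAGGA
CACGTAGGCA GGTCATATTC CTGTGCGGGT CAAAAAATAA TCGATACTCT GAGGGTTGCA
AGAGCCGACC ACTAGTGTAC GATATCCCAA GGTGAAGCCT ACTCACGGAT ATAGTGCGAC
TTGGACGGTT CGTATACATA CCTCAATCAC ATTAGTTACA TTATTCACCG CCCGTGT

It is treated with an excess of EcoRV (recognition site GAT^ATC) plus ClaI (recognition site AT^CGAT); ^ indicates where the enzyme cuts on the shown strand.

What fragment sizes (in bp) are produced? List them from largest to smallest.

94, 70, 42, 31 bp

The EcoRV site (GATATC) starts at position 141.
EcoRV cuts after base 3 of each site, so after position 143.
ClaI sites (ATCGAT) start at positions 30, 100.
ClaI cuts after base 2 of each site, so after positions 31, 101.
Combined cut positions: 31, 101, 143.
Linear molecule, 3 cuts → 4 fragments:
  1–31 → 31 bp
  32–101 → 70 bp
  102–143 → 42 bp
  144–237 → 94 bp
Sorted largest to smallest: 94, 70, 42, 31 bp.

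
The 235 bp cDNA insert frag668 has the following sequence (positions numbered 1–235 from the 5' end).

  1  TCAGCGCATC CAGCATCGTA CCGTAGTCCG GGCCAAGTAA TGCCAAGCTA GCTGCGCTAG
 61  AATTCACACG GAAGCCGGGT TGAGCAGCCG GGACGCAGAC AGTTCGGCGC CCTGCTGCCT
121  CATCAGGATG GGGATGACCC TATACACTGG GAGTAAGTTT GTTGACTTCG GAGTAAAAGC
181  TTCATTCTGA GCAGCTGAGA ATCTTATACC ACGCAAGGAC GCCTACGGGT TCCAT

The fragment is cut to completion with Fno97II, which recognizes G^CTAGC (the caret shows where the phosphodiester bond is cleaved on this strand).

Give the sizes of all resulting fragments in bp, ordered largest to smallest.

The Fno97II site (GCTAGC) starts at position 47.
Fno97II cuts after the first base of each site, so after position 47.
Linear molecule, 1 cut → 2 fragments:
  1–47 → 47 bp
  48–235 → 188 bp
Sorted largest to smallest: 188, 47 bp.

188, 47 bp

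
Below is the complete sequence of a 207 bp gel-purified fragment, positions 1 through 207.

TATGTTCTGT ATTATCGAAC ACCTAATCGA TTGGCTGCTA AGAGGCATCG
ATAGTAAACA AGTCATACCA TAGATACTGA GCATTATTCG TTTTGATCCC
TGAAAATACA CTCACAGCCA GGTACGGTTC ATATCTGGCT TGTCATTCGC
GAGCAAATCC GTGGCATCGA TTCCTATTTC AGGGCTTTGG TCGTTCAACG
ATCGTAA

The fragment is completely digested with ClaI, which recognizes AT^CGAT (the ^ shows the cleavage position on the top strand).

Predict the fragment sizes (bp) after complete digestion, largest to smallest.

119, 40, 27, 21 bp

ClaI sites (ATCGAT) start at positions 26, 47, 166.
ClaI cuts after base 2 of each site, so after positions 27, 48, 167.
Linear molecule, 3 cuts → 4 fragments:
  1–27 → 27 bp
  28–48 → 21 bp
  49–167 → 119 bp
  168–207 → 40 bp
Sorted largest to smallest: 119, 40, 27, 21 bp.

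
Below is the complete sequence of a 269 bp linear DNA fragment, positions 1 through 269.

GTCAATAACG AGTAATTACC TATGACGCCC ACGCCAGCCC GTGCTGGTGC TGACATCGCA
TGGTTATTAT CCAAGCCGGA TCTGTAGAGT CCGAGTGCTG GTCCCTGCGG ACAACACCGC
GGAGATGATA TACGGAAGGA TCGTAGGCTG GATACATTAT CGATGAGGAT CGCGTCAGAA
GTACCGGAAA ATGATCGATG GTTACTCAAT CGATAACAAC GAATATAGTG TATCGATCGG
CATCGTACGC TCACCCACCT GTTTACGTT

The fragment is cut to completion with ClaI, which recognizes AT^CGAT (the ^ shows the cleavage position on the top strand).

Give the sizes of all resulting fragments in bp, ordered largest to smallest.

ClaI sites (ATCGAT) start at positions 159, 194, 209, 232.
ClaI cuts after base 2 of each site, so after positions 160, 195, 210, 233.
Linear molecule, 4 cuts → 5 fragments:
  1–160 → 160 bp
  161–195 → 35 bp
  196–210 → 15 bp
  211–233 → 23 bp
  234–269 → 36 bp
Sorted largest to smallest: 160, 36, 35, 23, 15 bp.

160, 36, 35, 23, 15 bp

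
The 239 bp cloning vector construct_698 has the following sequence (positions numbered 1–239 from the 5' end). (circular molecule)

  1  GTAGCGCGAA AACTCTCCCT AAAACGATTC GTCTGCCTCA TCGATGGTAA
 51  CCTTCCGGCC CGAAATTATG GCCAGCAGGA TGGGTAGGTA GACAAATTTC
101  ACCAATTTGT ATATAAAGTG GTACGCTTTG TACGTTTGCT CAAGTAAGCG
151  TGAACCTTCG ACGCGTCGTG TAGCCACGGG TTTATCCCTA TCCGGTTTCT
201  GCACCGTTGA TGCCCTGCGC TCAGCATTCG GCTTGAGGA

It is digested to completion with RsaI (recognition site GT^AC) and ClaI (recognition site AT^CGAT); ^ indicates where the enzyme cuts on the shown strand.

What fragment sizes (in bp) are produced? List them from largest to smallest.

RsaI sites (GTAC) start at positions 121, 130.
RsaI cuts after base 2 of each site, so after positions 122, 131.
The ClaI site (ATCGAT) starts at position 40.
ClaI cuts after base 2 of each site, so after position 41.
Combined cut positions: 41, 122, 131.
Circular molecule, 3 cuts → 3 fragments:
  42–122 → 81 bp
  123–131 → 9 bp
  132–239 then 1–41 → 108 + 41 = 149 bp
Sorted largest to smallest: 149, 81, 9 bp.

149, 81, 9 bp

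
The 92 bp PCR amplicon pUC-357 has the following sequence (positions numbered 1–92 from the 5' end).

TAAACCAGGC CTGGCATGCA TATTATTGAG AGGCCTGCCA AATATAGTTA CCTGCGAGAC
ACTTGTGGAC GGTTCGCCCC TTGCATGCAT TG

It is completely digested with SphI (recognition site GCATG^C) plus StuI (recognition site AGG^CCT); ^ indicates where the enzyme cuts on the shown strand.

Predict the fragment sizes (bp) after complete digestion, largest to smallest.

54, 15, 9, 9, 5 bp

SphI sites (GCATGC) start at positions 14, 83.
SphI cuts after base 5 of each site (before the last base), so after positions 18, 87.
StuI sites (AGGCCT) start at positions 7, 31.
StuI cuts after base 3 of each site, so after positions 9, 33.
Combined cut positions: 9, 18, 33, 87.
Linear molecule, 4 cuts → 5 fragments:
  1–9 → 9 bp
  10–18 → 9 bp
  19–33 → 15 bp
  34–87 → 54 bp
  88–92 → 5 bp
Sorted largest to smallest: 54, 15, 9, 9, 5 bp.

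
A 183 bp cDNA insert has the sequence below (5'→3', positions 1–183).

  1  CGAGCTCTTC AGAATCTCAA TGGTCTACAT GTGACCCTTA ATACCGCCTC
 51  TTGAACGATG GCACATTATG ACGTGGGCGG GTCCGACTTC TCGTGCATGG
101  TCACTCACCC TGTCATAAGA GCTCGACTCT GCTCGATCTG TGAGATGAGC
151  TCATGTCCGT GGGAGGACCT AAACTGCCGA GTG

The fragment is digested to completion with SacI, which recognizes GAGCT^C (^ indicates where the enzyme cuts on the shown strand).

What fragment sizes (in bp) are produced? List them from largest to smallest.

SacI sites (GAGCTC) start at positions 2, 119, 147.
SacI cuts after base 5 of each site (before the last base), so after positions 6, 123, 151.
Linear molecule, 3 cuts → 4 fragments:
  1–6 → 6 bp
  7–123 → 117 bp
  124–151 → 28 bp
  152–183 → 32 bp
Sorted largest to smallest: 117, 32, 28, 6 bp.

117, 32, 28, 6 bp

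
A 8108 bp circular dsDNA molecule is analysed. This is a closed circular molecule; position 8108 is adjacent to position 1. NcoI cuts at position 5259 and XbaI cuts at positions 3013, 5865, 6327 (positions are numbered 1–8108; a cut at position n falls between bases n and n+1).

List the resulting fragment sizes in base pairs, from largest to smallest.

Combined cut positions (sorted): 3013, 5259, 5865, 6327.
Circular molecule, 4 cuts → 4 fragments:
  5259 − 3013 = 2246 bp
  5865 − 5259 = 606 bp
  6327 − 5865 = 462 bp
  wrap: 8108 − 6327 + 3013 = 4794 bp
Sorted largest to smallest: 4794, 2246, 606, 462 bp.

4794, 2246, 606, 462 bp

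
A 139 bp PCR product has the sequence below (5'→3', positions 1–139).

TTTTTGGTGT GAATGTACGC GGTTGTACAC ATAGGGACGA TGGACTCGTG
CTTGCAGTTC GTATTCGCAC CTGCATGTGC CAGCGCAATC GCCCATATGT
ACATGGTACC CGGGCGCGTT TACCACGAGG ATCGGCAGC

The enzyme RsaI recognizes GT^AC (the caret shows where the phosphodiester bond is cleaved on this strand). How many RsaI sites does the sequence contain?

GTAC occurs starting at positions 15, 25, 99, 106.
RsaI cuts at 4 sites.

4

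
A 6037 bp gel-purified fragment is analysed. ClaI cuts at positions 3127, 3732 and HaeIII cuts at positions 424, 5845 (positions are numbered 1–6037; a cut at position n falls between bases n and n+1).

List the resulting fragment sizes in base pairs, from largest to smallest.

2703, 2113, 605, 424, 192 bp

Combined cut positions (sorted): 424, 3127, 3732, 5845.
Linear molecule, 4 cuts → 5 fragments:
  424 − 0 = 424 bp
  3127 − 424 = 2703 bp
  3732 − 3127 = 605 bp
  5845 − 3732 = 2113 bp
  6037 − 5845 = 192 bp
Sorted largest to smallest: 2703, 2113, 605, 424, 192 bp.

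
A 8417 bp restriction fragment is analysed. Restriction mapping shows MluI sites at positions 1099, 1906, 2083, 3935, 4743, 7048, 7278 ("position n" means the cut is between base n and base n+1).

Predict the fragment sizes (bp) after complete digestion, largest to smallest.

Linear molecule, 7 cuts → 8 fragments:
  1099 − 0 = 1099 bp
  1906 − 1099 = 807 bp
  2083 − 1906 = 177 bp
  3935 − 2083 = 1852 bp
  4743 − 3935 = 808 bp
  7048 − 4743 = 2305 bp
  7278 − 7048 = 230 bp
  8417 − 7278 = 1139 bp
Sorted largest to smallest: 2305, 1852, 1139, 1099, 808, 807, 230, 177 bp.

2305, 1852, 1139, 1099, 808, 807, 230, 177 bp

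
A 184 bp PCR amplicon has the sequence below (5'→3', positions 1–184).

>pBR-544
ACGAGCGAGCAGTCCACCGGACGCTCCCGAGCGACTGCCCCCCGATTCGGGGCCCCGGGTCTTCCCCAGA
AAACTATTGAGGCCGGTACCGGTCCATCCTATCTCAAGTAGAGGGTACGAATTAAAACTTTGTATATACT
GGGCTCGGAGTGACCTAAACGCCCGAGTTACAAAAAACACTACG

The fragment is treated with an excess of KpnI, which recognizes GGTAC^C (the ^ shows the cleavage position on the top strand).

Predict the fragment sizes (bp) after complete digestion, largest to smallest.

95, 89 bp

The KpnI site (GGTACC) starts at position 85.
KpnI cuts after base 5 of each site (before the last base), so after position 89.
Linear molecule, 1 cut → 2 fragments:
  1–89 → 89 bp
  90–184 → 95 bp
Sorted largest to smallest: 95, 89 bp.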